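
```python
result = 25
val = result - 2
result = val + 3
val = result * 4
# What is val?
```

Trace:
`result = 25` → result = 25
`val = result - 2` → val = 23
`result = val + 3` → result = 26
`val = result * 4` → val = 104
So val = 104

Answer: 104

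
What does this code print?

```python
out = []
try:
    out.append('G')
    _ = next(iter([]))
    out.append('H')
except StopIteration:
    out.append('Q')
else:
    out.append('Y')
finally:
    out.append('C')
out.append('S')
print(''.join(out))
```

Execution trace: 'G' (try body) → 'Q' (except StopIteration) → 'C' (finally) → 'S' (after the try/except). Output: GQCS

Answer: GQCS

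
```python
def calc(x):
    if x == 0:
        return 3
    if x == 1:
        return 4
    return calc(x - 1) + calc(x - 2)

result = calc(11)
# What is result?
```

Build up from base cases: calc(0)=3, calc(1)=4, calc(2)=7, calc(3)=11, calc(4)=18, calc(5)=29, calc(6)=47, ..., calc(11)=521

Answer: 521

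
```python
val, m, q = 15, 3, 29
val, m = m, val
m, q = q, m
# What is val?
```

Trace:
`val, m, q = 15, 3, 29` → val = 15; m = 3; q = 29
`val, m = m, val` → val = 3; m = 15
`m, q = q, m` → m = 29; q = 15
So val = 3

Answer: 3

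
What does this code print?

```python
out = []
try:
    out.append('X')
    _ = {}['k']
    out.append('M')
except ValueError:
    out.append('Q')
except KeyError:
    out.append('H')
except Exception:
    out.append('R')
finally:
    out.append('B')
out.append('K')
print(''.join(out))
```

Execution trace: 'X' (try body) → 'H' (except KeyError) → 'B' (finally) → 'K' (after the try/except). Output: XHBK

Answer: XHBK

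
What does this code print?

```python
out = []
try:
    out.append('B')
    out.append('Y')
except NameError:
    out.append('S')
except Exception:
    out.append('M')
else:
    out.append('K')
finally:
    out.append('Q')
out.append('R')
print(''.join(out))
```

Execution trace: 'B' (try body) → 'Y' (try body, no exception) → 'K' (else) → 'Q' (finally) → 'R' (after the try/except). Output: BYKQR

Answer: BYKQR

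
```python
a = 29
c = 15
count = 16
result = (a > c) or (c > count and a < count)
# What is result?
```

Trace:
`a = 29` → a = 29
`c = 15` → c = 15
`count = 16` → count = 16
`result = (a > c) or (c > count and a < count)` → result = True
So result = True

Answer: True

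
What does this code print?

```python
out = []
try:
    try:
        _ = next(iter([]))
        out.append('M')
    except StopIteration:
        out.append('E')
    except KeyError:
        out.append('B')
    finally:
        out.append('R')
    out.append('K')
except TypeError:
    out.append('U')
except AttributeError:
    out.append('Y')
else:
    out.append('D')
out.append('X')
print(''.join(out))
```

Execution trace: 'E' (inner except StopIteration) → 'R' (inner finally) → 'K' (try body, no exception) → 'D' (else) → 'X' (after the try/except). Output: ERKDX

Answer: ERKDX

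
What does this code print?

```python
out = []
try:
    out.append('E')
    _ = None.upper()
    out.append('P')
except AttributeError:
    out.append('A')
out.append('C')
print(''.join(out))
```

Execution trace: 'E' (try body) → 'A' (except AttributeError) → 'C' (after the try/except). Output: EAC

Answer: EAC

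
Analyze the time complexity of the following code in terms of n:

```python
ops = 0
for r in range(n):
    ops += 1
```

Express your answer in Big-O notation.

Each loop level contributes: n. Multiplying the contributions gives O(n).

Answer: O(n)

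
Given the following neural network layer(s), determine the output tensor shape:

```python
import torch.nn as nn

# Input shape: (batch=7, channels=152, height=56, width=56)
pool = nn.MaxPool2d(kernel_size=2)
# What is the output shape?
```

Input: (7, 152, 56, 56) -> Output: (7, 152, 28, 28)

Answer: (7, 152, 28, 28)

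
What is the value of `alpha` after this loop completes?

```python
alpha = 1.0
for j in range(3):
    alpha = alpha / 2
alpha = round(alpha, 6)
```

Halving LR 3 times: 1 / 2^3
`alpha` takes the values: 1.0 → 0.5 → 0.25 → 0.125

Answer: 0.125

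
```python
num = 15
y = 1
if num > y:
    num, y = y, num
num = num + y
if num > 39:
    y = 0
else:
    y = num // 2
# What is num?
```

Trace:
`num = 15` → num = 15
`y = 1` → y = 1
`if num > y: ...` → num > y is True → num = 1; y = 15
`num = num + y` → num = 16
`if num > 39: ...` → num > 39 is False, take else branch → y = 8
So num = 16

Answer: 16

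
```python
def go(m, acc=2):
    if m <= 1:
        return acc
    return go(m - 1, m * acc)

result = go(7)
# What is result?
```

Accumulator trace (n, acc): (7, 2) -> (6, 14) -> (5, 84) -> (4, 420) -> (3, 1680) -> (2, 5040) -> (1, 10080) -> return 10080

Answer: 10080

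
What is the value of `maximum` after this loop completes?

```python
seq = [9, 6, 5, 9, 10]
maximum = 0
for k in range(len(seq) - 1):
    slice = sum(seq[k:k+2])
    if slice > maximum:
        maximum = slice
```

Max sum of 2-element window in [9, 6, 5, 9, 10]
`maximum` takes the values: 0 → 15 → 19

Answer: 19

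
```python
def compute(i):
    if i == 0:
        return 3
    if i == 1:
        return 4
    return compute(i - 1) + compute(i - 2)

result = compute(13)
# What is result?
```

Build up from base cases: compute(0)=3, compute(1)=4, compute(2)=7, compute(3)=11, compute(4)=18, compute(5)=29, compute(6)=47, ..., compute(13)=1364

Answer: 1364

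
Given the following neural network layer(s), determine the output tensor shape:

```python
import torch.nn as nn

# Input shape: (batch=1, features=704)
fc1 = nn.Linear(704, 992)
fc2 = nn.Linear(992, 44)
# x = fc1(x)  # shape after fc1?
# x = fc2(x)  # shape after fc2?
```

Input: (1, 704) -> after fc1: (1, 992) -> Output: (1, 44)

Answer: (1, 44)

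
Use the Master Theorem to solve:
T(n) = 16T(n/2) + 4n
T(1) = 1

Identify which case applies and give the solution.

a=16, b=2, f(n)=4n. log_2(16) = 4. Since c=1 < 4, Case 1 applies: T(n) = Θ(n^log_b(a)) = O(n^4).

Answer: O(n^4) - Case 1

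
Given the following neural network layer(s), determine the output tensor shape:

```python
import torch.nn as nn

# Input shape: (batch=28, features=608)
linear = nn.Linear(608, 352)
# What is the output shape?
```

Input: (28, 608) -> Output: (28, 352)

Answer: (28, 352)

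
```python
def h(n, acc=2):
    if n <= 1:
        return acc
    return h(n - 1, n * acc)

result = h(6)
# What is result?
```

Accumulator trace (n, acc): (6, 2) -> (5, 12) -> (4, 60) -> (3, 240) -> (2, 720) -> (1, 1440) -> return 1440

Answer: 1440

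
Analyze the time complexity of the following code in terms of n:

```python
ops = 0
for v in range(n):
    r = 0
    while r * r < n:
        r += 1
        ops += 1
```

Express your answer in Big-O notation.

Each loop level contributes: n × √n. Multiplying the contributions gives O(n√n).

Answer: O(n√n)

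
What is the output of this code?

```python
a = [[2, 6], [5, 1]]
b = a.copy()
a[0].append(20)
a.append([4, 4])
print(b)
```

Key concept: shallow copy with nested lists.
Step by step:
`a = [[2, 6], [5, 1]]` → a = [[2, 6], [5, 1]]
`b = a.copy()` → b = [[2, 6], [5, 1]]
`a[0].append(20)` → a = [[2, 6, 20], [5, 1]]; b = [[2, 6, 20], [5, 1]]
`a.append([4, 4])` → a = [[2, 6, 20], [5, 1], [4, 4]]
`print(b)` → prints [[2, 6, 20], [5, 1]]

Answer: [[2, 6, 20], [5, 1]]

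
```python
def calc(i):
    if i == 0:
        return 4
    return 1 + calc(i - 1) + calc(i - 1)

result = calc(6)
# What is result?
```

calc(i) = 1 + 2·calc(i-1), calc(0)=4. Closed form: (4+1)·2^6 - 1 = 319.

Answer: 319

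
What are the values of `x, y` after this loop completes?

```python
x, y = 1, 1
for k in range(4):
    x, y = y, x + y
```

Fibonacci: after 4 iterations
`x, y` takes the values: (1, 1) → (1, 2) → (2, 3) → (3, 5) → (5, 8)

Answer: 5, 8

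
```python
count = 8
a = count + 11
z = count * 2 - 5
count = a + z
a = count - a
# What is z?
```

Trace:
`count = 8` → count = 8
`a = count + 11` → a = 19
`z = count * 2 - 5` → z = 11
`count = a + z` → count = 30
`a = count - a` → a = 11
So z = 11

Answer: 11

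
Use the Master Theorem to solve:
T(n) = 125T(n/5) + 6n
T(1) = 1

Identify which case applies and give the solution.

a=125, b=5, f(n)=6n. log_5(125) = 3. Since c=1 < 3, Case 1 applies: T(n) = Θ(n^log_b(a)) = O(n^3).

Answer: O(n^3) - Case 1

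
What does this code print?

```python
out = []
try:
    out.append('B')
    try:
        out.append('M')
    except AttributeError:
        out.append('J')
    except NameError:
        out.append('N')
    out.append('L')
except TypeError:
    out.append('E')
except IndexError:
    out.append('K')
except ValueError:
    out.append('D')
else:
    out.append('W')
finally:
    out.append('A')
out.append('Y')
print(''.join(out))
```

Execution trace: 'B' (try body) → 'M' (inner try body, no exception) → 'L' (try body, no exception) → 'W' (else) → 'A' (finally) → 'Y' (after the try/except). Output: BMLWAY

Answer: BMLWAY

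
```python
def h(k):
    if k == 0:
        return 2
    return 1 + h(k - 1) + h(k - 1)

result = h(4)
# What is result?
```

h(k) = 1 + 2·h(k-1), h(0)=2. Closed form: (2+1)·2^4 - 1 = 47.

Answer: 47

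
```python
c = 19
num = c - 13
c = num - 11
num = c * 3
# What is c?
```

Trace:
`c = 19` → c = 19
`num = c - 13` → num = 6
`c = num - 11` → c = -5
`num = c * 3` → num = -15
So c = -5

Answer: -5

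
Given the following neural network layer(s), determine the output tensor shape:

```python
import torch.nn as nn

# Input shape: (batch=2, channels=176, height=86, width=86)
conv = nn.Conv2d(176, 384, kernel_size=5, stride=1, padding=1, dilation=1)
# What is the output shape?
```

Input: (2, 176, 86, 86) -> Output: (2, 384, 84, 84)

Answer: (2, 384, 84, 84)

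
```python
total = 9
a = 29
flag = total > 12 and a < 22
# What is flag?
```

Trace:
`total = 9` → total = 9
`a = 29` → a = 29
`flag = total > 12 and a < 22` → flag = False
So flag = False

Answer: False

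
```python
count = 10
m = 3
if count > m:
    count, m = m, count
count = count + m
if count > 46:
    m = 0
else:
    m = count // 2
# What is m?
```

Trace:
`count = 10` → count = 10
`m = 3` → m = 3
`if count > m: ...` → count > m is True → count = 3; m = 10
`count = count + m` → count = 13
`if count > 46: ...` → count > 46 is False, take else branch → m = 6
So m = 6

Answer: 6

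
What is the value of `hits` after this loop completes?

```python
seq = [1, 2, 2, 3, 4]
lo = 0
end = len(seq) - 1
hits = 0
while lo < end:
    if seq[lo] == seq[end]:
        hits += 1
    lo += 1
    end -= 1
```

Count matching pairs from ends
`hits` takes the values: 0

Answer: 0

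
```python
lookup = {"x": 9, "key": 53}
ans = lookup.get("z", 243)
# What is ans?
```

Trace:
`lookup = {"x": 9, "key": 53}` → lookup = {'x': 9, 'key': 53}
`ans = lookup.get("z", 243)` → ans = 243
So ans = 243

Answer: 243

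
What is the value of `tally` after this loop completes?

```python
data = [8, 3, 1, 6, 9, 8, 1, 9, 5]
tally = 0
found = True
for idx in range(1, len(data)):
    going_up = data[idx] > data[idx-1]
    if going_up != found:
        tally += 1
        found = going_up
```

Count direction changes in [8, 3, 1, 6, 9, 8, 1, 9, 5]
`tally` takes the values: 0 → 1 → 2 → 3 → 4 → 5

Answer: 5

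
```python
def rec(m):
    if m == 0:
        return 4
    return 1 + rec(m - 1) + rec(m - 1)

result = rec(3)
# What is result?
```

rec(m) = 1 + 2·rec(m-1), rec(0)=4. Closed form: (4+1)·2^3 - 1 = 39.

Answer: 39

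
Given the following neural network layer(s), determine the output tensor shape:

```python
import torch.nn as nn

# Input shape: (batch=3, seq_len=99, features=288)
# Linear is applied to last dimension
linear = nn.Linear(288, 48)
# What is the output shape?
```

Input: (3, 99, 288) -> Output: (3, 99, 48)

Answer: (3, 99, 48)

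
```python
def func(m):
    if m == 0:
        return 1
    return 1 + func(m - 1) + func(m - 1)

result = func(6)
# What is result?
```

func(m) = 1 + 2·func(m-1), func(0)=1. Closed form: (1+1)·2^6 - 1 = 127.

Answer: 127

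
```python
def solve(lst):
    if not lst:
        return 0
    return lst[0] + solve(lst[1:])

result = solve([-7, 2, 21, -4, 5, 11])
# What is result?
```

(-7) + 2 + 21 + (-4) + 5 + 11 + 0 = 28

Answer: 28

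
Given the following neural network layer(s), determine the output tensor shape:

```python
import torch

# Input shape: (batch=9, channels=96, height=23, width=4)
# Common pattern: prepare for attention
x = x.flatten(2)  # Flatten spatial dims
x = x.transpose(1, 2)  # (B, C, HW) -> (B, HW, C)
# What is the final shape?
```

Input: (9, 96, 23, 4) -> after flatten(2): (9, 96, 92) -> Output: (9, 92, 96)

Answer: (9, 92, 96)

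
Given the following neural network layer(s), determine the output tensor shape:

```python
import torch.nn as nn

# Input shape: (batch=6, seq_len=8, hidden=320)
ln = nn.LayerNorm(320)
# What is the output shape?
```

Input: (6, 8, 320) -> Output: (6, 8, 320)

Answer: (6, 8, 320)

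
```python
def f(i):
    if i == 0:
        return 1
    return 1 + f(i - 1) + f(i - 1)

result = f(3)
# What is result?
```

f(i) = 1 + 2·f(i-1), f(0)=1. Closed form: (1+1)·2^3 - 1 = 15.

Answer: 15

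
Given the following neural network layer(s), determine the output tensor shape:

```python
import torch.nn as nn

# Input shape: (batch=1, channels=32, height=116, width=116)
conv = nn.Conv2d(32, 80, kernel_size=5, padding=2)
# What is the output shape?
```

Input: (1, 32, 116, 116) -> Output: (1, 80, 116, 116)

Answer: (1, 80, 116, 116)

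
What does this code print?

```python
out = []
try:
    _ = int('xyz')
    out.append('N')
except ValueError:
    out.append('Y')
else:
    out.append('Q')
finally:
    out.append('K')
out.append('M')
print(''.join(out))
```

Execution trace: 'Y' (except ValueError) → 'K' (finally) → 'M' (after the try/except). Output: YKM

Answer: YKM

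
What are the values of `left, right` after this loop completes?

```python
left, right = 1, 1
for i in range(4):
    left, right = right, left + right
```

Fibonacci: after 4 iterations
`left, right` takes the values: (1, 1) → (1, 2) → (2, 3) → (3, 5) → (5, 8)

Answer: 5, 8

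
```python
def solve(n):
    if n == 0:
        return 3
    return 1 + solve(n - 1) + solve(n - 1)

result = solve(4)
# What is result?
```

solve(n) = 1 + 2·solve(n-1), solve(0)=3. Closed form: (3+1)·2^4 - 1 = 63.

Answer: 63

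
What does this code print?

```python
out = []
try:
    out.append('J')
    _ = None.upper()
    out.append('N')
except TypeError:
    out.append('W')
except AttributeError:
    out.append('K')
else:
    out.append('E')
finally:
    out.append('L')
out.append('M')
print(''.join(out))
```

Execution trace: 'J' (try body) → 'K' (except AttributeError) → 'L' (finally) → 'M' (after the try/except). Output: JKLM

Answer: JKLM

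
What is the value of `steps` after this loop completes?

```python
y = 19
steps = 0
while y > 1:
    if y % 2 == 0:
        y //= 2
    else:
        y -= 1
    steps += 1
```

Steps to reduce 19 to 1
`steps` takes the values: 0 → 1 → 2 → 3 → 4 → 5 → 6

Answer: 6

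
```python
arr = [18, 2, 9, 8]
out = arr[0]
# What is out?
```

Trace:
`arr = [18, 2, 9, 8]` → arr = [18, 2, 9, 8]
`out = arr[0]` → out = 18
So out = 18

Answer: 18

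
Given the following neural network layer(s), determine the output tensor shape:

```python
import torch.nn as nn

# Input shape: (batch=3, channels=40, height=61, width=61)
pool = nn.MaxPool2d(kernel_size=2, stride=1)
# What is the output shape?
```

Input: (3, 40, 61, 61) -> Output: (3, 40, 60, 60)

Answer: (3, 40, 60, 60)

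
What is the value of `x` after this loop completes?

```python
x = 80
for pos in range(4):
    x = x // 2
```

Halve 4 times: 80 // 2^4 = 5
`x` takes the values: 80 → 40 → 20 → 10 → 5

Answer: 5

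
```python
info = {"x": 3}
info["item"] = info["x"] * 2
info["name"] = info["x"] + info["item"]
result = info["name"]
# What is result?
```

Trace:
`info = {"x": 3}` → info = {'x': 3}
`info["item"] = info["x"] * 2` → info = {'x': 3, 'item': 6}
`info["name"] = info["x"] + info["item"]` → info = {'x': 3, 'item': 6, 'name': 9}
`result = info["name"]` → result = 9
So result = 9

Answer: 9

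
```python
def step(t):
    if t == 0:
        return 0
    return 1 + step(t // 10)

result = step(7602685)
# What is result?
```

Count of digits of 7602685: 7

Answer: 7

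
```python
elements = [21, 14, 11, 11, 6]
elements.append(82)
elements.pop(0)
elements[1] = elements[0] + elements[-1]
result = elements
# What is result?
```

Trace:
`elements = [21, 14, 11, 11, 6]` → elements = [21, 14, 11, 11, 6]
`elements.append(82)` → elements = [21, 14, 11, 11, 6, 82]
`elements.pop(0)` → elements = [14, 11, 11, 6, 82]
`elements[1] = elements[0] + elements[-1]` → elements = [14, 96, 11, 6, 82]
`result = elements` → result = [14, 96, 11, 6, 82]
So result = [14, 96, 11, 6, 82]

Answer: [14, 96, 11, 6, 82]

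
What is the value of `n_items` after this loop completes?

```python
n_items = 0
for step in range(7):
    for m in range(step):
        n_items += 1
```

Triangle number: 0+1+2+...+6
`n_items` takes the values: 0 → 1 → 2 → 3 → 4 → 5 → 6 → 7 → 8 → 9 → 10 → 11 → 12 → 13 → 14 → 15 → 16 → 17 → 18 → 19 → 20 → 21

Answer: 21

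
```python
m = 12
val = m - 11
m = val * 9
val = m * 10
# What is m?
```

Trace:
`m = 12` → m = 12
`val = m - 11` → val = 1
`m = val * 9` → m = 9
`val = m * 10` → val = 90
So m = 9

Answer: 9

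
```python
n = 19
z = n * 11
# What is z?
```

Trace:
`n = 19` → n = 19
`z = n * 11` → z = 209
So z = 209

Answer: 209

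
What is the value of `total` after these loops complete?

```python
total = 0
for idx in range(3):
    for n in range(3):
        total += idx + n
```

Sum of all idx+n for idx,n in 3x3
`total` takes the values: 0 → 1 → 3 → 4 → 6 → 9 → 11 → 14 → 18

Answer: 18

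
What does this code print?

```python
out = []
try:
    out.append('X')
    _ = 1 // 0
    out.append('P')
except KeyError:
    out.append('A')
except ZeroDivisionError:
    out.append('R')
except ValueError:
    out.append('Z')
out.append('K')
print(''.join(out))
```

Execution trace: 'X' (try body) → 'R' (except ZeroDivisionError) → 'K' (after the try/except). Output: XRK

Answer: XRK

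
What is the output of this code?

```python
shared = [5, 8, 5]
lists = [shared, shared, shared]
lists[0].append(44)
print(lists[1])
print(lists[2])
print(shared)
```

Key concept: list of same reference.
Step by step:
`shared = [5, 8, 5]` → shared = [5, 8, 5]
`lists = [shared, shared, shared]` → lists = [[5, 8, 5], [5, 8, 5], [5, 8, 5]]
`lists[0].append(44)` → shared = [5, 8, 5, 44]; lists = [[5, 8, 5, 44], [5, 8, 5, 44], [5, 8, 5, 44]]
`print(lists[1])` → prints [5, 8, 5, 44]
`print(lists[2])` → prints [5, 8, 5, 44]
`print(shared)` → prints [5, 8, 5, 44]

Answer:
[5, 8, 5, 44]
[5, 8, 5, 44]
[5, 8, 5, 44]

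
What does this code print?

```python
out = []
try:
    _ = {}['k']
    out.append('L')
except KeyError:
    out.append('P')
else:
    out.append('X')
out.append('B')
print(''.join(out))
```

Execution trace: 'P' (except KeyError) → 'B' (after the try/except). Output: PB

Answer: PB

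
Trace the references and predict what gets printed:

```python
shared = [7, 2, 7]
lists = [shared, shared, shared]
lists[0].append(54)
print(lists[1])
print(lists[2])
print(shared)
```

Key concept: list of same reference.
Step by step:
`shared = [7, 2, 7]` → shared = [7, 2, 7]
`lists = [shared, shared, shared]` → lists = [[7, 2, 7], [7, 2, 7], [7, 2, 7]]
`lists[0].append(54)` → shared = [7, 2, 7, 54]; lists = [[7, 2, 7, 54], [7, 2, 7, 54], [7, 2, 7, 54]]
`print(lists[1])` → prints [7, 2, 7, 54]
`print(lists[2])` → prints [7, 2, 7, 54]
`print(shared)` → prints [7, 2, 7, 54]

Answer:
[7, 2, 7, 54]
[7, 2, 7, 54]
[7, 2, 7, 54]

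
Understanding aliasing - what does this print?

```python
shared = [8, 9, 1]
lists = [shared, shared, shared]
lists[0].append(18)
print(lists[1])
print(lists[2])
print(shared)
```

Key concept: list of same reference.
Step by step:
`shared = [8, 9, 1]` → shared = [8, 9, 1]
`lists = [shared, shared, shared]` → lists = [[8, 9, 1], [8, 9, 1], [8, 9, 1]]
`lists[0].append(18)` → shared = [8, 9, 1, 18]; lists = [[8, 9, 1, 18], [8, 9, 1, 18], [8, 9, 1, 18]]
`print(lists[1])` → prints [8, 9, 1, 18]
`print(lists[2])` → prints [8, 9, 1, 18]
`print(shared)` → prints [8, 9, 1, 18]

Answer:
[8, 9, 1, 18]
[8, 9, 1, 18]
[8, 9, 1, 18]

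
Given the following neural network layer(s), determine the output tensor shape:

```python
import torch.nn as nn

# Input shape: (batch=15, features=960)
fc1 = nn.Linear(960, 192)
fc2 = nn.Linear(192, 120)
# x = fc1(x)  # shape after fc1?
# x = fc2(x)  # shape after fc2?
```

Input: (15, 960) -> after fc1: (15, 192) -> Output: (15, 120)

Answer: (15, 120)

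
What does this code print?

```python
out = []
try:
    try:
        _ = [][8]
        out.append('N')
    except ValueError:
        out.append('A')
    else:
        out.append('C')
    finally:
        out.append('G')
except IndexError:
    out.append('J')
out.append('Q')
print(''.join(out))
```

Execution trace: 'G' (finally) → 'J' (outer except IndexError) → 'Q' (after the try/except). Output: GJQ

Answer: GJQ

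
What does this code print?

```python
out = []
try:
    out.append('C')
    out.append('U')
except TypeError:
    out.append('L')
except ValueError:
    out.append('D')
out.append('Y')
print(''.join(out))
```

Execution trace: 'C' (try body) → 'U' (try body, no exception) → 'Y' (after the try/except). Output: CUY

Answer: CUY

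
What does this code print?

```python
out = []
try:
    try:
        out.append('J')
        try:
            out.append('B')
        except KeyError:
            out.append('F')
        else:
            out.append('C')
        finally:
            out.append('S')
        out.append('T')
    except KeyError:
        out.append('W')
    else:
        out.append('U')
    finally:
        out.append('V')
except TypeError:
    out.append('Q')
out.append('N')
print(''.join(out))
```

Execution trace: 'J' (try body) → 'B' (inner try body, no exception) → 'C' (inner else) → 'S' (inner finally) → 'T' (try body, no exception) → 'U' (else) → 'V' (finally) → 'N' (after the try/except). Output: JBCSTUVN

Answer: JBCSTUVN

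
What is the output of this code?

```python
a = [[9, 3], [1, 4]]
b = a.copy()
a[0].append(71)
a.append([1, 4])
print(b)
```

Key concept: shallow copy with nested lists.
Step by step:
`a = [[9, 3], [1, 4]]` → a = [[9, 3], [1, 4]]
`b = a.copy()` → b = [[9, 3], [1, 4]]
`a[0].append(71)` → a = [[9, 3, 71], [1, 4]]; b = [[9, 3, 71], [1, 4]]
`a.append([1, 4])` → a = [[9, 3, 71], [1, 4], [1, 4]]
`print(b)` → prints [[9, 3, 71], [1, 4]]

Answer: [[9, 3, 71], [1, 4]]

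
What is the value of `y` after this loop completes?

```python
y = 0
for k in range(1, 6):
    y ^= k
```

XOR of 1 to 5
`y` takes the values: 0 → 1 → 3 → 0 → 4 → 1

Answer: 1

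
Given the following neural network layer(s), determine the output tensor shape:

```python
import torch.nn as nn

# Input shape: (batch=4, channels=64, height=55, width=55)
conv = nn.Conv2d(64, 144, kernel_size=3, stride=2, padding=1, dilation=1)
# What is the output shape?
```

Input: (4, 64, 55, 55) -> Output: (4, 144, 28, 28)

Answer: (4, 144, 28, 28)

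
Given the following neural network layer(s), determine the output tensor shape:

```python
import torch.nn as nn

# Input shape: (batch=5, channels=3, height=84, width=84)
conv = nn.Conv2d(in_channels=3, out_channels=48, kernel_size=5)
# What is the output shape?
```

Input: (5, 3, 84, 84) -> Output: (5, 48, 80, 80)

Answer: (5, 48, 80, 80)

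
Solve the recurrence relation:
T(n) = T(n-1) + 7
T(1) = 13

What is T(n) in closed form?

Unrolling: T(n) = T(1) + 7·(n-1) = 13 + 7(n-1) = 7n + 6.

Answer: T(n) = 7n + 6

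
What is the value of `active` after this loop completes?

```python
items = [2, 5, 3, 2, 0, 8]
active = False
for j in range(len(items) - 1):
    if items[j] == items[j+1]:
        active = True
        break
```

Check consecutive duplicates in [2, 5, 3, 2, 0, 8]
`active` takes the values: False

Answer: False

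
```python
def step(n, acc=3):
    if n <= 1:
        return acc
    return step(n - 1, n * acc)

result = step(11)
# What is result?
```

Accumulator trace (n, acc): (11, 3) -> (10, 33) -> (9, 330) -> (8, 2970) -> (7, 23760) -> (6, 166320) -> (5, 997920) -> (4, 4989600) -> (3, 19958400) -> (2, 59875200) -> (1, 119750400) -> return 119750400

Answer: 119750400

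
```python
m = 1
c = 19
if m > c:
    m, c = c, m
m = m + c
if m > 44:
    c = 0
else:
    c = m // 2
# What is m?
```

Trace:
`m = 1` → m = 1
`c = 19` → c = 19
`if m > c: ...` → m > c is False → no variable changes
`m = m + c` → m = 20
`if m > 44: ...` → m > 44 is False, take else branch → c = 10
So m = 20

Answer: 20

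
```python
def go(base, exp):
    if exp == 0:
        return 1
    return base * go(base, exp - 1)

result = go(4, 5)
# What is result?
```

go(4, 5) = 4 * 4 * 4 * 4 * 4 = 1024

Answer: 1024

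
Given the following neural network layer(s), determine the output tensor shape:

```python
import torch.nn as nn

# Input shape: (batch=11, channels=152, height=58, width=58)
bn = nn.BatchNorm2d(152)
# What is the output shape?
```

Input: (11, 152, 58, 58) -> Output: (11, 152, 58, 58)

Answer: (11, 152, 58, 58)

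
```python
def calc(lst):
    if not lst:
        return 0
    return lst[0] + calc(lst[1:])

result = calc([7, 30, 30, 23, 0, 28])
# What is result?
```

7 + 30 + 30 + 23 + 0 + 28 + 0 = 118

Answer: 118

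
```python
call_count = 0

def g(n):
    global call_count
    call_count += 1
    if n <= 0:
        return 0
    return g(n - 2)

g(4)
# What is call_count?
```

Linear recursion stepping by 2: 3 calls from n=4 down to ≤0.

Answer: 3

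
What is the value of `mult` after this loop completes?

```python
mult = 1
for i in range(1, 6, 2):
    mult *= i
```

Product of 1, 3, 5, ... up to 5
`mult` takes the values: 1 → 3 → 15

Answer: 15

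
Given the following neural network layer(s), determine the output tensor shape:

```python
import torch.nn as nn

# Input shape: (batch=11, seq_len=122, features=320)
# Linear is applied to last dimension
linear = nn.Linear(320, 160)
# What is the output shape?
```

Input: (11, 122, 320) -> Output: (11, 122, 160)

Answer: (11, 122, 160)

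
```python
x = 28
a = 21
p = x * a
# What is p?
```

Trace:
`x = 28` → x = 28
`a = 21` → a = 21
`p = x * a` → p = 588
So p = 588

Answer: 588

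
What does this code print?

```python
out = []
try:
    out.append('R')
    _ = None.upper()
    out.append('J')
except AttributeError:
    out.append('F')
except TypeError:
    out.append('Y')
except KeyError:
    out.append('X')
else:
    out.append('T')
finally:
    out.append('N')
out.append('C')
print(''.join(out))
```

Execution trace: 'R' (try body) → 'F' (except AttributeError) → 'N' (finally) → 'C' (after the try/except). Output: RFNC

Answer: RFNC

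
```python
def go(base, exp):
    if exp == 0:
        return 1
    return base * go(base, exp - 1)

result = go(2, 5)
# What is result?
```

go(2, 5) = 2 * 2 * 2 * 2 * 2 = 32

Answer: 32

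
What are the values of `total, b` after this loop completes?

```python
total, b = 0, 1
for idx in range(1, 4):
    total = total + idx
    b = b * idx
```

Sum and factorial of 1 to 3
`total, b` takes the values: (0, 1) → (1, 1) → (3, 1) → (3, 2) → (6, 2) → (6, 6)

Answer: 6, 6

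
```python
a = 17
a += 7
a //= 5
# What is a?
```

Trace:
`a = 17` → a = 17
`a += 7` → a = 24
`a //= 5` → a = 4
So a = 4

Answer: 4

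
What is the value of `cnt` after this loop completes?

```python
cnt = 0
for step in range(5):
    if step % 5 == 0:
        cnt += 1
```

Count numbers divisible by 5 in range(5)
`cnt` takes the values: 0 → 1

Answer: 1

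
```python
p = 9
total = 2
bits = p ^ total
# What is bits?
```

Trace:
`p = 9` → p = 9
`total = 2` → total = 2
`bits = p ^ total` → bits = 11
So bits = 11

Answer: 11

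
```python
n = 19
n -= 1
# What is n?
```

Trace:
`n = 19` → n = 19
`n -= 1` → n = 18
So n = 18

Answer: 18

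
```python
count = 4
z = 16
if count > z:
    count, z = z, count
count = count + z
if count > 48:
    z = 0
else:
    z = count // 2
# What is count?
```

Trace:
`count = 4` → count = 4
`z = 16` → z = 16
`if count > z: ...` → count > z is False → no variable changes
`count = count + z` → count = 20
`if count > 48: ...` → count > 48 is False, take else branch → z = 10
So count = 20

Answer: 20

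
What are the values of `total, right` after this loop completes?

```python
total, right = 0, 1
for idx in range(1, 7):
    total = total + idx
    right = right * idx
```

Sum and factorial of 1 to 6
`total, right` takes the values: (0, 1) → (1, 1) → (3, 1) → (3, 2) → (6, 2) → (6, 6) → (10, 6) → (10, 24) → (15, 24) → (15, 120) → (21, 120) → (21, 720)

Answer: 21, 720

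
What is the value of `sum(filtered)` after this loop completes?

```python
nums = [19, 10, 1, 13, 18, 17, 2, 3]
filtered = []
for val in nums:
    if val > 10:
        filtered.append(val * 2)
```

Sum of doubled values > 10
`filtered` takes the values: [] → [38] → [38, 26] → [38, 26, 36] → [38, 26, 36, 34]
So `sum(filtered)` = 134

Answer: 134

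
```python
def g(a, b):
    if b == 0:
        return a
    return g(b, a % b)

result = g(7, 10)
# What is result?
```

g(7, 10) -> g(10, 7) -> g(7, 3) -> g(3, 1) -> g(1, 0) -> 1

Answer: 1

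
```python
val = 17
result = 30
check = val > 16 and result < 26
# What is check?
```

Trace:
`val = 17` → val = 17
`result = 30` → result = 30
`check = val > 16 and result < 26` → check = False
So check = False

Answer: False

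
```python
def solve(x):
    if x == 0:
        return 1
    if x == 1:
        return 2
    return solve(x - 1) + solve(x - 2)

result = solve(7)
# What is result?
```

Build up from base cases: solve(0)=1, solve(1)=2, solve(2)=3, solve(3)=5, solve(4)=8, solve(5)=13, solve(6)=21, ..., solve(7)=34

Answer: 34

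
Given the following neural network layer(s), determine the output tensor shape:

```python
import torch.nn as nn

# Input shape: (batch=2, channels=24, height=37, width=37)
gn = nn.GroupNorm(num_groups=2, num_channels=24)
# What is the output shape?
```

Input: (2, 24, 37, 37) -> Output: (2, 24, 37, 37)

Answer: (2, 24, 37, 37)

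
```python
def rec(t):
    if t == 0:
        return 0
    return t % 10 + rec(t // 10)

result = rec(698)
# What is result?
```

Sum of digits of 698: 8 + 9 + 6 = 23

Answer: 23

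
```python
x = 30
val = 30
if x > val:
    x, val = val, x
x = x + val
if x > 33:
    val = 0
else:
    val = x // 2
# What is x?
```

Trace:
`x = 30` → x = 30
`val = 30` → val = 30
`if x > val: ...` → x > val is False → no variable changes
`x = x + val` → x = 60
`if x > 33: ...` → x > 33 is True → val = 0
So x = 60

Answer: 60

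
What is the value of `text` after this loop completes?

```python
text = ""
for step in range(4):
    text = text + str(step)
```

Concatenate digits 0 to 3
`text` takes the values: "" → "0" → "01" → "012" → "0123"

Answer: "0123"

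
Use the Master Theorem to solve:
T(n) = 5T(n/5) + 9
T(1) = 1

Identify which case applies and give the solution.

a=5, b=5, f(n)=9. log_5(5) = 1. Since c=0 < 1, Case 1 applies: T(n) = Θ(n^log_b(a)) = O(n).

Answer: O(n) - Case 1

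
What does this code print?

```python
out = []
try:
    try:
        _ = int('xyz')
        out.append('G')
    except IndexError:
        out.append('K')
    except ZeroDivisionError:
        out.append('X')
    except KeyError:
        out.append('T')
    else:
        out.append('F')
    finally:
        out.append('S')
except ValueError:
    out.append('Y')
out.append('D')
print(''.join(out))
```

Execution trace: 'S' (finally) → 'Y' (outer except ValueError) → 'D' (after the try/except). Output: SYD

Answer: SYD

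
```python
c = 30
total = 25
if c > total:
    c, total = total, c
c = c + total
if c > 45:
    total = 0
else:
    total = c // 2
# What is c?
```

Trace:
`c = 30` → c = 30
`total = 25` → total = 25
`if c > total: ...` → c > total is True → c = 25; total = 30
`c = c + total` → c = 55
`if c > 45: ...` → c > 45 is True → total = 0
So c = 55

Answer: 55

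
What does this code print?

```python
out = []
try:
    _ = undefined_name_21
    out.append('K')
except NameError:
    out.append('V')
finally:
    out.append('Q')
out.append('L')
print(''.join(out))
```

Execution trace: 'V' (except NameError) → 'Q' (finally) → 'L' (after the try/except). Output: VQL

Answer: VQL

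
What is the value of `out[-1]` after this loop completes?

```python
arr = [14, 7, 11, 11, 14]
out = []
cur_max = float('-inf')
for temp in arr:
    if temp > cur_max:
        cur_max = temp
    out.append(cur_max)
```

Running max ends at 14
`out` takes the values: [] → [14] → [14, 14] → [14, 14, 14] → [14, 14, 14, 14] → [14, 14, 14, 14, 14]
So `out[-1]` = 14

Answer: 14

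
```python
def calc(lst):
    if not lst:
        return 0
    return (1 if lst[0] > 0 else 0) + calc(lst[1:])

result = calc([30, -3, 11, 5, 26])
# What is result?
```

Count of positive elements in [30, -3, 11, 5, 26] = 4

Answer: 4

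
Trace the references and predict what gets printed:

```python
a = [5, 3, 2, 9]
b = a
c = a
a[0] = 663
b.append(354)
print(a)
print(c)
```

Key concept: multiple aliases.
Step by step:
`a = [5, 3, 2, 9]` → a = [5, 3, 2, 9]
`b = a` → b = [5, 3, 2, 9] (same object as a)
`c = a` → c = [5, 3, 2, 9] (same object as a, b)
`a[0] = 663` → a = [663, 3, 2, 9] (same object as b, c); b = [663, 3, 2, 9] (same object as a, c); c = [663, 3, 2, 9] (same object as a, b)
`b.append(354)` → a = [663, 3, 2, 9, 354] (same object as b, c); b = [663, 3, 2, 9, 354] (same object as a, c); c = [663, 3, 2, 9, 354] (same object as a, b)
`print(a)` → prints [663, 3, 2, 9, 354]
`print(c)` → prints [663, 3, 2, 9, 354]

Answer:
[663, 3, 2, 9, 354]
[663, 3, 2, 9, 354]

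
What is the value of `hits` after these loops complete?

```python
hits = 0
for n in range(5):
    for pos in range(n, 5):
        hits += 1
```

Upper triangle: 5 + 4 + ... + 1
`hits` takes the values: 0 → 1 → 2 → 3 → 4 → 5 → 6 → 7 → 8 → 9 → 10 → 11 → 12 → 13 → 14 → 15

Answer: 15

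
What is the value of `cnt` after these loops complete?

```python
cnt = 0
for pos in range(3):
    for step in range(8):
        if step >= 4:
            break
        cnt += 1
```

Inner breaks at 4, outer runs 3 times
`cnt` takes the values: 0 → 1 → 2 → 3 → 4 → 5 → 6 → 7 → 8 → 9 → 10 → 11 → 12

Answer: 12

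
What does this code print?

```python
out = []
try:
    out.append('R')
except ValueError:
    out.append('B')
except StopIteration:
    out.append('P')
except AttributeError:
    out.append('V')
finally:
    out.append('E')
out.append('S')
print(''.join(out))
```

Execution trace: 'R' (try body, no exception) → 'E' (finally) → 'S' (after the try/except). Output: RES

Answer: RES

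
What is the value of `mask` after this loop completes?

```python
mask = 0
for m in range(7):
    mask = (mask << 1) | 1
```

Build 7 consecutive 1-bits: 0b1111111
`mask` takes the values: 0 → 1 → 3 → 7 → 15 → 31 → 63 → 127

Answer: 127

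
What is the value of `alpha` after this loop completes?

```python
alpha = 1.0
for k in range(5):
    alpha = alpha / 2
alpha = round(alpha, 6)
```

Halving LR 5 times: 1 / 2^5
`alpha` takes the values: 1.0 → 0.5 → 0.25 → 0.125 → 0.0625 → 0.03125

Answer: 0.03125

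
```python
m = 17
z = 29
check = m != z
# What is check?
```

Trace:
`m = 17` → m = 17
`z = 29` → z = 29
`check = m != z` → check = True
So check = True

Answer: True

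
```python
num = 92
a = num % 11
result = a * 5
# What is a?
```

Trace:
`num = 92` → num = 92
`a = num % 11` → a = 4
`result = a * 5` → result = 20
So a = 4

Answer: 4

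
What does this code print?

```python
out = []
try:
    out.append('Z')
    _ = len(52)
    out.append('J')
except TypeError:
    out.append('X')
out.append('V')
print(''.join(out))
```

Execution trace: 'Z' (try body) → 'X' (except TypeError) → 'V' (after the try/except). Output: ZXV

Answer: ZXV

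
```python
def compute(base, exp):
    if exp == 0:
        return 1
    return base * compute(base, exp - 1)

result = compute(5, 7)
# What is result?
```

compute(5, 7) = 5 * 5 * 5 * 5 * 5 * 5 * 5 = 78125

Answer: 78125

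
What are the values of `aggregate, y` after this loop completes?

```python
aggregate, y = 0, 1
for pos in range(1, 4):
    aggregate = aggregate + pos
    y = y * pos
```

Sum and factorial of 1 to 3
`aggregate, y` takes the values: (0, 1) → (1, 1) → (3, 1) → (3, 2) → (6, 2) → (6, 6)

Answer: 6, 6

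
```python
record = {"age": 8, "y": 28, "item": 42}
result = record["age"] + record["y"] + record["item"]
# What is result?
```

Trace:
`record = {"age": 8, "y": 28, "item": 42}` → record = {'age': 8, 'y': 28, 'item': 42}
`result = record["age"] + record["y"] + record["item"]` → result = 78
So result = 78

Answer: 78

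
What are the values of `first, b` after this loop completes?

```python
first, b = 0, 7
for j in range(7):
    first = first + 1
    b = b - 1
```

first goes 0→7, b goes 7→0
`first, b` takes the values: (0, 7) → (1, 7) → (1, 6) → (2, 6) → (2, 5) → (3, 5) → (3, 4) → (4, 4) → (4, 3) → (5, 3) → (5, 2) → (6, 2) → (6, 1) → (7, 1) → (7, 0)

Answer: 7, 0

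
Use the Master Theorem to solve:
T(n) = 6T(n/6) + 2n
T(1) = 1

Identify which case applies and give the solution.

a=6, b=6, f(n)=2n. log_6(6) = 1. Since c=1 = 1, Case 2 applies: T(n) = Θ(n^log_b(a) · log n) = O(n log n).

Answer: O(n log n) - Case 2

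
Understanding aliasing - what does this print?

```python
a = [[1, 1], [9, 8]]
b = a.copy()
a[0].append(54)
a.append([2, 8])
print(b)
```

Key concept: shallow copy with nested lists.
Step by step:
`a = [[1, 1], [9, 8]]` → a = [[1, 1], [9, 8]]
`b = a.copy()` → b = [[1, 1], [9, 8]]
`a[0].append(54)` → a = [[1, 1, 54], [9, 8]]; b = [[1, 1, 54], [9, 8]]
`a.append([2, 8])` → a = [[1, 1, 54], [9, 8], [2, 8]]
`print(b)` → prints [[1, 1, 54], [9, 8]]

Answer: [[1, 1, 54], [9, 8]]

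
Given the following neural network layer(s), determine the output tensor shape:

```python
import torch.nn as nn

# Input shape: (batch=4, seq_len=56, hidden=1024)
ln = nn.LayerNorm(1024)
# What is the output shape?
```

Input: (4, 56, 1024) -> Output: (4, 56, 1024)

Answer: (4, 56, 1024)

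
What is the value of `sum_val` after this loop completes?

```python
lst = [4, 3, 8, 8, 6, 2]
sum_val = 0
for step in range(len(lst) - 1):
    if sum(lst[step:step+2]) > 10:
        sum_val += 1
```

Count windows with sum > 10
`sum_val` takes the values: 0 → 1 → 2 → 3

Answer: 3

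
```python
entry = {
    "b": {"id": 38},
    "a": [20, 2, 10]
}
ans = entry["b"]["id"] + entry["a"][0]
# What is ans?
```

Trace:
`entry = { ...` → entry = {'b': {'id': 38}, 'a': [20, 2, 10]}
`ans = entry["b"]["id"] + entry["a"][0]` → ans = 58
So ans = 58

Answer: 58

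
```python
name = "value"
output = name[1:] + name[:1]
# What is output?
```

Trace:
`name = "value"` → name = 'value'
`output = name[1:] + name[:1]` → output = 'aluev'
So output = 'aluev'

Answer: 'aluev'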